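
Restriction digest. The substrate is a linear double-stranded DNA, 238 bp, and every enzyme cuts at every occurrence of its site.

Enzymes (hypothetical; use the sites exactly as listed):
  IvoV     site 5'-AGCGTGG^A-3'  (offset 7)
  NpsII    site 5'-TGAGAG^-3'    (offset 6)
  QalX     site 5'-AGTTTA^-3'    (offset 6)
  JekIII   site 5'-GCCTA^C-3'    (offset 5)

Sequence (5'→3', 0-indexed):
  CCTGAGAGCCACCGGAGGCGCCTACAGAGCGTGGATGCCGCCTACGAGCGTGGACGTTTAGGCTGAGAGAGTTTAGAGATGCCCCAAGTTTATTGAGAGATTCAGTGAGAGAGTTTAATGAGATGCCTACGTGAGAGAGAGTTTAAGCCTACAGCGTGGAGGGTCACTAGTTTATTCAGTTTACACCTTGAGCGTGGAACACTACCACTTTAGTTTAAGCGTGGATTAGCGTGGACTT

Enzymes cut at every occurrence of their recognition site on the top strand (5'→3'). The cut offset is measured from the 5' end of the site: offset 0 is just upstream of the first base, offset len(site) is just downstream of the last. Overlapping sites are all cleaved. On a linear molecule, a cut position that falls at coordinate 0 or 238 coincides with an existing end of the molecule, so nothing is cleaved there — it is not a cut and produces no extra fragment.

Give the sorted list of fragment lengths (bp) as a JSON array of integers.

Site scan:
  IvoV (AGCGTGGA, off=7): starts [27, 46, 152, 190, 217, 227] → cuts [34, 53, 159, 197, 224, 234]
  NpsII (TGAGAG, off=6): starts [2, 63, 93, 105, 131] → cuts [8, 69, 99, 111, 137]
  QalX (AGTTTA, off=6): starts [69, 86, 111, 139, 168, 177, 211] → cuts [75, 92, 117, 145, 174, 183, 217]
  JekIII (GCCTAC, off=5): starts [19, 39, 124, 146] → cuts [24, 44, 129, 151]

All cut coordinates (distinct, sorted): [8, 24, 34, 44, 53, 69, 75, 92, 99, 111, 117, 129, 137, 145, 151, 159, 174, 183, 197, 217, 224, 234]

Fragment lengths:
  [0,8): 8 bp
  [8,24): 16 bp
  [24,34): 10 bp
  [34,44): 10 bp
  [44,53): 9 bp
  [53,69): 16 bp
  [69,75): 6 bp
  [75,92): 17 bp
  [92,99): 7 bp
  [99,111): 12 bp
  [111,117): 6 bp
  [117,129): 12 bp
  [129,137): 8 bp
  [137,145): 8 bp
  [145,151): 6 bp
  [151,159): 8 bp
  [159,174): 15 bp
  [174,183): 9 bp
  [183,197): 14 bp
  [197,217): 20 bp
  [217,224): 7 bp
  [224,234): 10 bp
  [234,238): 4 bp

[4,6,6,6,7,7,8,8,8,8,9,9,10,10,10,12,12,14,15,16,16,17,20]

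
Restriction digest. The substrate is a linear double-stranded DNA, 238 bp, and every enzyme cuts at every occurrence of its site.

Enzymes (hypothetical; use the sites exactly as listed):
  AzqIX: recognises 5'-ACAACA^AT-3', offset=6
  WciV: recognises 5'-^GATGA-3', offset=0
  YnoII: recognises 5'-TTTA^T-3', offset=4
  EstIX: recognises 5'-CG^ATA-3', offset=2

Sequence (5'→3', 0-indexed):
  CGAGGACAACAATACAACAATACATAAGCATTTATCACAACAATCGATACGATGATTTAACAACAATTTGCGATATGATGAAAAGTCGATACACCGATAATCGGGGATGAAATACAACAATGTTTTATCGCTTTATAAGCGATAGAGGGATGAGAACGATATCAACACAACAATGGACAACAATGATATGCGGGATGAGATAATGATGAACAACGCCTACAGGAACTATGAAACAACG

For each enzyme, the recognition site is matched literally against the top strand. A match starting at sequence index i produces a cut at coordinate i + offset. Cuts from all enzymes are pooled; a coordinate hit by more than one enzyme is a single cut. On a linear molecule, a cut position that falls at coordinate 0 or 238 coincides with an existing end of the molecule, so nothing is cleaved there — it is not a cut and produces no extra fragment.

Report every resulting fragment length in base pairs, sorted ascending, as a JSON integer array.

Scan for sites:
  AzqIX (ACAACAAT, off=6): starts [5, 13, 36, 59, 113, 166, 176] → cuts [11, 19, 42, 65, 119, 172, 182]
  WciV (GATGA, off=0): starts [50, 76, 105, 148, 193, 204] → cuts [50, 76, 105, 148, 193, 204]
  YnoII (TTTAT, off=4): starts [30, 123, 131] → cuts [34, 127, 135]
  EstIX (CGATA, off=2): starts [44, 70, 86, 94, 139, 156] → cuts [46, 72, 88, 96, 141, 158]

All cut coordinates (distinct, sorted): [11, 19, 34, 42, 46, 50, 65, 72, 76, 88, 96, 105, 119, 127, 135, 141, 148, 158, 172, 182, 193, 204]

Fragments:
  [0,11): 11 bp
  [11,19): 8 bp
  [19,34): 15 bp
  [34,42): 8 bp
  [42,46): 4 bp
  [46,50): 4 bp
  [50,65): 15 bp
  [65,72): 7 bp
  [72,76): 4 bp
  [76,88): 12 bp
  [88,96): 8 bp
  [96,105): 9 bp
  [105,119): 14 bp
  [119,127): 8 bp
  [127,135): 8 bp
  [135,141): 6 bp
  [141,148): 7 bp
  [148,158): 10 bp
  [158,172): 14 bp
  [172,182): 10 bp
  [182,193): 11 bp
  [193,204): 11 bp
  [204,238): 34 bp

[4,4,4,6,7,7,8,8,8,8,8,9,10,10,11,11,11,12,14,14,15,15,34]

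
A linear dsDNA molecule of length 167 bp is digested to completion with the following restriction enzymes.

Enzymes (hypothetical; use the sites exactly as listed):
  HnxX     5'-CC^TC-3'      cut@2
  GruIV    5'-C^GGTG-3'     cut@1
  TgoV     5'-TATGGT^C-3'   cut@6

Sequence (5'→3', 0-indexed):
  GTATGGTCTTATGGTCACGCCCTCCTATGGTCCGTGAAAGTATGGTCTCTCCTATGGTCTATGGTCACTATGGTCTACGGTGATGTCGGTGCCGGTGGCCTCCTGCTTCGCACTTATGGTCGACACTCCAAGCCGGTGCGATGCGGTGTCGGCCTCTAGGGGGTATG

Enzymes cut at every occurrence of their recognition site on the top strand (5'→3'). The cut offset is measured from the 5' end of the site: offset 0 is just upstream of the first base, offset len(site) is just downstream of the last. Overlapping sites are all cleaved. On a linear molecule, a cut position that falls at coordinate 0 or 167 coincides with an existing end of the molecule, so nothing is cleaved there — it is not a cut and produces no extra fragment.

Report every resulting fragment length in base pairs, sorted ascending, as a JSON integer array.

Scan for sites:
  HnxX (CCTC, off=2): starts [20, 98, 152] → cuts [22, 100, 154]
  GruIV (CGGTG, off=1): starts [77, 86, 92, 133, 143] → cuts [78, 87, 93, 134, 144]
  TgoV (TATGGTC, off=6): starts [1, 9, 25, 40, 52, 59, 68, 114] → cuts [7, 15, 31, 46, 58, 65, 74, 120]

All cut coordinates (distinct, sorted): [7, 15, 22, 31, 46, 58, 65, 74, 78, 87, 93, 100, 120, 134, 144, 154]

Fragment lengths:
  [0,7): 7 bp
  [7,15): 8 bp
  [15,22): 7 bp
  [22,31): 9 bp
  [31,46): 15 bp
  [46,58): 12 bp
  [58,65): 7 bp
  [65,74): 9 bp
  [74,78): 4 bp
  [78,87): 9 bp
  [87,93): 6 bp
  [93,100): 7 bp
  [100,120): 20 bp
  [120,134): 14 bp
  [134,144): 10 bp
  [144,154): 10 bp
  [154,167): 13 bp

[4,6,7,7,7,7,8,9,9,9,10,10,12,13,14,15,20]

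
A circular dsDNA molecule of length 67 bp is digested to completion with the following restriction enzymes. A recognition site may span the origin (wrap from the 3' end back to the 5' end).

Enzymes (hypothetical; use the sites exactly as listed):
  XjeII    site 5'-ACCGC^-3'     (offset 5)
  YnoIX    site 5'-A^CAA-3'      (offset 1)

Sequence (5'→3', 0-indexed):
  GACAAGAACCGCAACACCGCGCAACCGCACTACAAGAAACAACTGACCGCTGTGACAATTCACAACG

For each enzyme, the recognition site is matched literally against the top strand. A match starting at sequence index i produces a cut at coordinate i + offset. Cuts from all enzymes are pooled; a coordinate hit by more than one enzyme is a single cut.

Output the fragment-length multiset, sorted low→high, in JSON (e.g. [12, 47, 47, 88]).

[4,5,7,7,7,8,8,10,11]

Scan for sites:
  XjeII ACCGC/5: at [7, 15, 23, 45] ⇒ [12, 20, 28, 50]
  YnoIX ACAA/1: at [1, 31, 38, 54, 61] ⇒ [2, 32, 39, 55, 62]

All cut coordinates (distinct, sorted): [2, 12, 20, 28, 32, 39, 50, 55, 62]

Fragment lengths:
  2→12: 10 bp
  12→20: 8 bp
  20→28: 8 bp
  28→32: 4 bp
  32→39: 7 bp
  39→50: 11 bp
  50→55: 5 bp
  55→62: 7 bp
  62→2 (wrap): 67-62+2 = 7 bp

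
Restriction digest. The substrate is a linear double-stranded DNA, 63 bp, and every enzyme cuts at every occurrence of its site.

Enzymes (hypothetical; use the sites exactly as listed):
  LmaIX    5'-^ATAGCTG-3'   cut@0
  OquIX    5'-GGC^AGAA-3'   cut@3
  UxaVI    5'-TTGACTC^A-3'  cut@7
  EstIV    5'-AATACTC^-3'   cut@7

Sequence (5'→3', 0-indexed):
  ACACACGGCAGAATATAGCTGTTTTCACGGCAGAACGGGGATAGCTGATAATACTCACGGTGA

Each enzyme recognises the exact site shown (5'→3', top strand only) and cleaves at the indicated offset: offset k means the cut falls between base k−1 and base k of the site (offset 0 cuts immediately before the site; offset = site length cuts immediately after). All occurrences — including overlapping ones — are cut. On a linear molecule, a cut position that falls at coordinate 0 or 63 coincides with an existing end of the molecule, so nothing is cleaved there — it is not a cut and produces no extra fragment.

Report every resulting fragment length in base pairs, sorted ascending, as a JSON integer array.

[5,7,9,9,16,17]

Site scan:
  LmaIX ATAGCTG/0: at [14, 40] ⇒ [14, 40]
  OquIX GGCAGAA/3: at [6, 28] ⇒ [9, 31]
  UxaVI (TTGACTCA, off=7): no sites
  EstIV AATACTC/7: at [49] ⇒ [56]

Pooled cuts: [9, 14, 31, 40, 56]

Fragment lengths:
  [0,9): 9 bp
  [9,14): 5 bp
  [14,31): 17 bp
  [31,40): 9 bp
  [40,56): 16 bp
  [56,63): 7 bp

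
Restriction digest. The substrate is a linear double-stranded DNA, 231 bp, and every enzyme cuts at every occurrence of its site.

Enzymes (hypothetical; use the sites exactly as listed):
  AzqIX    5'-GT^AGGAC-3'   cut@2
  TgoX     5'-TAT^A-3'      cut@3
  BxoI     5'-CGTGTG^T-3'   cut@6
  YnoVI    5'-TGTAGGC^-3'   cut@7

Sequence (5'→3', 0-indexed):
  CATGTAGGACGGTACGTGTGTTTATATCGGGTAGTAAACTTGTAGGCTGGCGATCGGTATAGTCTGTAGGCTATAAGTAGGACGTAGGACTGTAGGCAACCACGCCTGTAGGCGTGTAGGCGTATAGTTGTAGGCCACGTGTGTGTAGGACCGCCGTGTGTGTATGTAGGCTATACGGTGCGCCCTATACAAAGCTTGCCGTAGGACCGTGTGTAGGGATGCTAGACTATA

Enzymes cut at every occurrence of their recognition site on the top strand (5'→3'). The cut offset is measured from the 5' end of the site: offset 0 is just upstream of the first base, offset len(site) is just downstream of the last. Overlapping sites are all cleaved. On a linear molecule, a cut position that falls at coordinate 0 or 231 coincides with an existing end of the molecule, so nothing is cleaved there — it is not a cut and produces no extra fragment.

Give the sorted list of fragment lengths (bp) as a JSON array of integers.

Per-enzyme occurrences:
  AzqIX (GTAGGAC, off=2): starts [3, 76, 83, 144, 200] → cuts [5, 78, 85, 146, 202]
  TgoX (TATA, off=3): starts [22, 57, 71, 122, 171, 185, 227] → cuts [25, 60, 74, 125, 174, 188, 230]
  BxoI (CGTGTGT, off=6): starts [14, 137, 154, 207] → cuts [20, 143, 160, 213]
  YnoVI (TGTAGGC, off=7): starts [40, 64, 90, 106, 114, 128, 164] → cuts [47, 71, 97, 113, 121, 135, 171]

All cut coordinates (distinct, sorted): [5, 20, 25, 47, 60, 71, 74, 78, 85, 97, 113, 121, 125, 135, 143, 146, 160, 171, 174, 188, 202, 213, 230]

Fragments:
  [0,5): 5 bp
  [5,20): 15 bp
  [20,25): 5 bp
  [25,47): 22 bp
  [47,60): 13 bp
  [60,71): 11 bp
  [71,74): 3 bp
  [74,78): 4 bp
  [78,85): 7 bp
  [85,97): 12 bp
  [97,113): 16 bp
  [113,121): 8 bp
  [121,125): 4 bp
  [125,135): 10 bp
  [135,143): 8 bp
  [143,146): 3 bp
  [146,160): 14 bp
  [160,171): 11 bp
  [171,174): 3 bp
  [174,188): 14 bp
  [188,202): 14 bp
  [202,213): 11 bp
  [213,230): 17 bp
  [230,231): 1 bp

[1,3,3,3,4,4,5,5,7,8,8,10,11,11,11,12,13,14,14,14,15,16,17,22]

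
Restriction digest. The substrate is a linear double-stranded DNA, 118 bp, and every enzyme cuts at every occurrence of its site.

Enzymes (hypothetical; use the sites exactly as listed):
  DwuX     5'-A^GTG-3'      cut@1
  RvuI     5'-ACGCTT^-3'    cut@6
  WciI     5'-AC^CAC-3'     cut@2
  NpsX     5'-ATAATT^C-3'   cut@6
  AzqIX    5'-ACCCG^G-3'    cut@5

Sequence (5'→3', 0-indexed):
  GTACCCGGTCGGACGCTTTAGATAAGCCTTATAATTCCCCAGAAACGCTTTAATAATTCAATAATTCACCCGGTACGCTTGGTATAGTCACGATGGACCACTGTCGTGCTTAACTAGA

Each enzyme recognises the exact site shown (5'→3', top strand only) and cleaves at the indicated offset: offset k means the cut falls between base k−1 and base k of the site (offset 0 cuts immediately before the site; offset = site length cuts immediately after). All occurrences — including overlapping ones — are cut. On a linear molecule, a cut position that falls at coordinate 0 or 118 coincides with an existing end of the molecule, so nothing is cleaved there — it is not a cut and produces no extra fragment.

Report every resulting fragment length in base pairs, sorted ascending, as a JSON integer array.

[6,7,8,8,8,11,14,18,18,20]

Site scan:
  DwuX (AGTG, off=1): no sites
  RvuI ACGCTT/6: at [12, 44, 74] ⇒ [18, 50, 80]
  WciI ACCAC/2: at [96] ⇒ [98]
  NpsX ATAATTC/6: at [30, 52, 60] ⇒ [36, 58, 66]
  AzqIX ACCCGG/5: at [2, 67] ⇒ [7, 72]

Pooled cuts: [7, 18, 36, 50, 58, 66, 72, 80, 98]

Fragments:
  [0,7): 7 bp
  [7,18): 11 bp
  [18,36): 18 bp
  [36,50): 14 bp
  [50,58): 8 bp
  [58,66): 8 bp
  [66,72): 6 bp
  [72,80): 8 bp
  [80,98): 18 bp
  [98,118): 20 bp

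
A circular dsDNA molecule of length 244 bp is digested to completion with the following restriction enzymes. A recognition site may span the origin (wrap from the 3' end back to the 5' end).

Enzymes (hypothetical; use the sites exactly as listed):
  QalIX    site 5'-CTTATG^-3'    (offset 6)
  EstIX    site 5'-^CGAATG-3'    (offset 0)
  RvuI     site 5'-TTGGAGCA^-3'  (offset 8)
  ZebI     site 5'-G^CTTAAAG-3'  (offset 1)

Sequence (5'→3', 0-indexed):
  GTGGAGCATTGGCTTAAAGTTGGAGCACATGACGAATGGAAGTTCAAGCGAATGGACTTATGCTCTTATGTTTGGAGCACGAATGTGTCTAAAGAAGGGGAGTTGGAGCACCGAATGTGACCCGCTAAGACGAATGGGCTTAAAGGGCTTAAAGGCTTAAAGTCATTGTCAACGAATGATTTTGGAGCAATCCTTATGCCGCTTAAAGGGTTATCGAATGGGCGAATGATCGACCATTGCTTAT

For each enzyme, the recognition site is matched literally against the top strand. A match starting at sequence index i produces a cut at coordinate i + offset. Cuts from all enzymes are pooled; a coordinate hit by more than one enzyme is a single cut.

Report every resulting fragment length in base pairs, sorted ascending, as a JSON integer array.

Site scan:
  QalIX CTTATG/6: at [56, 64, 192, 239] ⇒ [1, 62, 70, 198]
  EstIX CGAATG/0: at [32, 48, 79, 111, 130, 172, 214, 222] ⇒ [32, 48, 79, 111, 130, 172, 214, 222]
  RvuI TTGGAGCA/8: at [19, 71, 102, 181] ⇒ [27, 79, 110, 189]
  ZebI GCTTAAAG/1: at [11, 137, 146, 154, 200] ⇒ [12, 138, 147, 155, 201]

Pooled cuts: [1, 12, 27, 32, 48, 62, 70, 79, 110, 111, 130, 138, 147, 155, 172, 189, 198, 201, 214, 222]

Fragment lengths:
  1→12: 11 bp
  12→27: 15 bp
  27→32: 5 bp
  32→48: 16 bp
  48→62: 14 bp
  62→70: 8 bp
  70→79: 9 bp
  79→110: 31 bp
  110→111: 1 bp
  111→130: 19 bp
  130→138: 8 bp
  138→147: 9 bp
  147→155: 8 bp
  155→172: 17 bp
  172→189: 17 bp
  189→198: 9 bp
  198→201: 3 bp
  201→214: 13 bp
  214→222: 8 bp
  222→1 (wrap): 244-222+1 = 23 bp

[1,3,5,8,8,8,8,9,9,9,11,13,14,15,16,17,17,19,23,31]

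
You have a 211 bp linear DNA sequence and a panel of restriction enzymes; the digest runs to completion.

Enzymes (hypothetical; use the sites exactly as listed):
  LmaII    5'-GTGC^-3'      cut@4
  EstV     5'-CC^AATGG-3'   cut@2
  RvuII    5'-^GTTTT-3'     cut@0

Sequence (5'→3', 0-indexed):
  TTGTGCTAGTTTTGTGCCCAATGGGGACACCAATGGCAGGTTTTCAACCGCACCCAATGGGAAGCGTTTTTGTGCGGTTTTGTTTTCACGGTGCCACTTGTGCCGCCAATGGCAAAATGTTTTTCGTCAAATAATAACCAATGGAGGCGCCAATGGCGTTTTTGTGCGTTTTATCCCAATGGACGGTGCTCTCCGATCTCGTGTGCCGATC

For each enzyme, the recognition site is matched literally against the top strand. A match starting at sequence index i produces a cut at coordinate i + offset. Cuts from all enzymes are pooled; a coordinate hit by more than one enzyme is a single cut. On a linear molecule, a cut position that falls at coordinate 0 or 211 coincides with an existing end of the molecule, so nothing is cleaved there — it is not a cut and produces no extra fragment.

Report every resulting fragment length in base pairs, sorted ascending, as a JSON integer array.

Site scan:
  LmaII (GTGC, off=4): starts [2, 13, 71, 90, 99, 163, 185, 202] → cuts [6, 17, 75, 94, 103, 167, 189, 206]
  EstV (CCAATGG, off=2): starts [17, 29, 53, 105, 137, 149, 175] → cuts [19, 31, 55, 107, 139, 151, 177]
  RvuII (GTTTT, off=0): starts [8, 39, 65, 76, 81, 118, 157, 167] → cuts [8, 39, 65, 76, 81, 118, 157, 167]

All cut coordinates (distinct, sorted): [6, 8, 17, 19, 31, 39, 55, 65, 75, 76, 81, 94, 103, 107, 118, 139, 151, 157, 167, 177, 189, 206]

Fragment lengths:
  [0,6): 6 bp
  [6,8): 2 bp
  [8,17): 9 bp
  [17,19): 2 bp
  [19,31): 12 bp
  [31,39): 8 bp
  [39,55): 16 bp
  [55,65): 10 bp
  [65,75): 10 bp
  [75,76): 1 bp
  [76,81): 5 bp
  [81,94): 13 bp
  [94,103): 9 bp
  [103,107): 4 bp
  [107,118): 11 bp
  [118,139): 21 bp
  [139,151): 12 bp
  [151,157): 6 bp
  [157,167): 10 bp
  [167,177): 10 bp
  [177,189): 12 bp
  [189,206): 17 bp
  [206,211): 5 bp

[1,2,2,4,5,5,6,6,8,9,9,10,10,10,10,11,12,12,12,13,16,17,21]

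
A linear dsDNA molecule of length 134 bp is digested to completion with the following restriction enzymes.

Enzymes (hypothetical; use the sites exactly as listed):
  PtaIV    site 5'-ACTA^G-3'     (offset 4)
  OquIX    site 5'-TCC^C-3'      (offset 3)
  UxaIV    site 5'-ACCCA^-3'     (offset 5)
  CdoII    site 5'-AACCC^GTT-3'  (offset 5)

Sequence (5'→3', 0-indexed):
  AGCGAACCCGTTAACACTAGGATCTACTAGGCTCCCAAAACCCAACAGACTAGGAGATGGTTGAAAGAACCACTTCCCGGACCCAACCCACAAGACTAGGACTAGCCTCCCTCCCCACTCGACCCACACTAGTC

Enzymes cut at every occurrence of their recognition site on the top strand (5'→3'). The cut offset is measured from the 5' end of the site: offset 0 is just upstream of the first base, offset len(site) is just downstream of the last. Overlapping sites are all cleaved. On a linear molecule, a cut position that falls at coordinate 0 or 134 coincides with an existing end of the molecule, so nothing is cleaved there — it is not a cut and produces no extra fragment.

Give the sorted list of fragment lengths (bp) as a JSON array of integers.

[3,4,5,5,6,6,6,8,8,8,9,9,10,10,12,25]

Per-enzyme occurrences:
  PtaIV ACTAG/4: at [15, 25, 48, 94, 100, 127] ⇒ [19, 29, 52, 98, 104, 131]
  OquIX TCCC/3: at [32, 74, 107, 111] ⇒ [35, 77, 110, 114]
  UxaIV ACCCA/5: at [39, 80, 85, 121] ⇒ [44, 85, 90, 126]
  CdoII AACCCGTT/5: at [4] ⇒ [9]

All cut coordinates (distinct, sorted): [9, 19, 29, 35, 44, 52, 77, 85, 90, 98, 104, 110, 114, 126, 131]

Fragments:
  [0,9): 9 bp
  [9,19): 10 bp
  [19,29): 10 bp
  [29,35): 6 bp
  [35,44): 9 bp
  [44,52): 8 bp
  [52,77): 25 bp
  [77,85): 8 bp
  [85,90): 5 bp
  [90,98): 8 bp
  [98,104): 6 bp
  [104,110): 6 bp
  [110,114): 4 bp
  [114,126): 12 bp
  [126,131): 5 bp
  [131,134): 3 bp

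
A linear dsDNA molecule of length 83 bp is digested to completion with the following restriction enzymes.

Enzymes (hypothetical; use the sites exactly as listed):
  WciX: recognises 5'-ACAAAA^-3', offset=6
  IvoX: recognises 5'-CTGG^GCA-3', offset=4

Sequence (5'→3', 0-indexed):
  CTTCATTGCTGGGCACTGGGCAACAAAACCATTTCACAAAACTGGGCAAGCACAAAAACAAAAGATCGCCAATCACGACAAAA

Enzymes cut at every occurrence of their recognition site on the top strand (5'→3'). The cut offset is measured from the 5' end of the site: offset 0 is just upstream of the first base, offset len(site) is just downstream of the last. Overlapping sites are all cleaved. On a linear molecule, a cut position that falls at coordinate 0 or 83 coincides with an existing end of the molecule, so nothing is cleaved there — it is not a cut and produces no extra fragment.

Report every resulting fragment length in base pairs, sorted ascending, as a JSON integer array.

Scan for sites:
  WciX ACAAAA/6: at [22, 35, 51, 57, 77] ⇒ [28, 41, 57, 63] (position 83 is a terminus of the linear molecule — no cut)
  IvoX CTGGGCA/4: at [8, 15, 41] ⇒ [12, 19, 45]

Pooled cuts: [12, 19, 28, 41, 45, 57, 63]

Fragment lengths:
  [0,12): 12 bp
  [12,19): 7 bp
  [19,28): 9 bp
  [28,41): 13 bp
  [41,45): 4 bp
  [45,57): 12 bp
  [57,63): 6 bp
  [63,83): 20 bp

[4,6,7,9,12,12,13,20]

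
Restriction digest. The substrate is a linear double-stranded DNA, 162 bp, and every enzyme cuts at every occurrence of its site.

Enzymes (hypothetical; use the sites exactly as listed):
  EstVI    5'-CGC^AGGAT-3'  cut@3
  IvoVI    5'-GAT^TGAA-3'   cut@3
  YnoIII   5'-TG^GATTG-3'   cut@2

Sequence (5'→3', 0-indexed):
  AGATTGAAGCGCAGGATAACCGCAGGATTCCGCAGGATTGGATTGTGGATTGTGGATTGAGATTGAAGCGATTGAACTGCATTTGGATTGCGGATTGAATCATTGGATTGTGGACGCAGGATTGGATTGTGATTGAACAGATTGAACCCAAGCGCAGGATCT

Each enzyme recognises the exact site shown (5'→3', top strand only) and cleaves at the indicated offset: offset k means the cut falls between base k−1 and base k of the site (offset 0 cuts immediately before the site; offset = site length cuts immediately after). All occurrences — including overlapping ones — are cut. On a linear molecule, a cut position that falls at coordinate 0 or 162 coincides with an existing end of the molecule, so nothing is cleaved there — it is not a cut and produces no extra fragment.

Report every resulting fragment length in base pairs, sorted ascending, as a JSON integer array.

Site scan:
  EstVI (CGCAGGAT, off=3): starts [9, 20, 30, 114, 152] → cuts [12, 23, 33, 117, 155]
  IvoVI (GATTGAA, off=3): starts [1, 60, 69, 92, 130, 139] → cuts [4, 63, 72, 95, 133, 142]
  YnoIII (TGGATTG, off=2): starts [38, 45, 52, 83, 103, 122] → cuts [40, 47, 54, 85, 105, 124]

Pooled cuts: [4, 12, 23, 33, 40, 47, 54, 63, 72, 85, 95, 105, 117, 124, 133, 142, 155]

Fragments:
  [0,4): 4 bp
  [4,12): 8 bp
  [12,23): 11 bp
  [23,33): 10 bp
  [33,40): 7 bp
  [40,47): 7 bp
  [47,54): 7 bp
  [54,63): 9 bp
  [63,72): 9 bp
  [72,85): 13 bp
  [85,95): 10 bp
  [95,105): 10 bp
  [105,117): 12 bp
  [117,124): 7 bp
  [124,133): 9 bp
  [133,142): 9 bp
  [142,155): 13 bp
  [155,162): 7 bp

[4,7,7,7,7,7,8,9,9,9,9,10,10,10,11,12,13,13]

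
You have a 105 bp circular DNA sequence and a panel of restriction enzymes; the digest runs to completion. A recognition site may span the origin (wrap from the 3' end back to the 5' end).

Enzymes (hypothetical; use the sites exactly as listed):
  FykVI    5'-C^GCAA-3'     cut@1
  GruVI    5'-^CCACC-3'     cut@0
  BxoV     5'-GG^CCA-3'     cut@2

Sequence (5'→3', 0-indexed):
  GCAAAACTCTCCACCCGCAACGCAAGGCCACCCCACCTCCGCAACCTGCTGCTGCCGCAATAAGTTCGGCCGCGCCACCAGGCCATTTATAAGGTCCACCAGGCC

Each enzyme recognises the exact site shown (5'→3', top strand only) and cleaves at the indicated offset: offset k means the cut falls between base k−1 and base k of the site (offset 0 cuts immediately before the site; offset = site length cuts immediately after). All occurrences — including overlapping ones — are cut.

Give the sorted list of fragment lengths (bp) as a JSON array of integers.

[5,5,6,6,8,8,10,10,13,16,18]

Scan for sites:
  FykVI CGCAA/1: at [15, 20, 39, 55, 104] ⇒ [0, 16, 21, 40, 56]
  GruVI CCACC/0: at [10, 27, 32, 74, 95] ⇒ [10, 27, 32, 74, 95]
  BxoV GGCCA/2: at [25, 80] ⇒ [27, 82]

All cut coordinates (distinct, sorted): [0, 10, 16, 21, 27, 32, 40, 56, 74, 82, 95]

Fragments:
  0→10: 10 bp
  10→16: 6 bp
  16→21: 5 bp
  21→27: 6 bp
  27→32: 5 bp
  32→40: 8 bp
  40→56: 16 bp
  56→74: 18 bp
  74→82: 8 bp
  82→95: 13 bp
  95→0 (wrap): 105-95+0 = 10 bp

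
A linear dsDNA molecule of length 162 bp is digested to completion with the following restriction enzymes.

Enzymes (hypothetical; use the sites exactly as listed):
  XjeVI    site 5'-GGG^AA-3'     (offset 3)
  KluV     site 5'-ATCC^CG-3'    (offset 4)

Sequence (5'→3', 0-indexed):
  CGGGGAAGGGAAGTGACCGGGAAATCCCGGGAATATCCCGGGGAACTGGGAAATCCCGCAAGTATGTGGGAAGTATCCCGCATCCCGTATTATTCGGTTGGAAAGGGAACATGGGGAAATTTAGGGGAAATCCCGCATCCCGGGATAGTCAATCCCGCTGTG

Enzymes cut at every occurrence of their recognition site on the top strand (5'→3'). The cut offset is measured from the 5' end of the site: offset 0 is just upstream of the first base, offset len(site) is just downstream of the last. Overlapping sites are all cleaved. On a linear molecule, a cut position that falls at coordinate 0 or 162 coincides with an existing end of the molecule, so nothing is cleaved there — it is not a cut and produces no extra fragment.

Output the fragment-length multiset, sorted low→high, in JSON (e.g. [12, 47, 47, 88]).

[4,5,5,5,6,6,6,7,7,7,7,7,8,9,11,11,14,15,22]

Scan for sites:
  XjeVI (GGGAA, off=3): starts [2, 7, 18, 28, 40, 47, 67, 104, 113, 124] → cuts [5, 10, 21, 31, 43, 50, 70, 107, 116, 127]
  KluV (ATCCCG, off=4): starts [23, 34, 52, 74, 81, 129, 136, 151] → cuts [27, 38, 56, 78, 85, 133, 140, 155]

All cut coordinates (distinct, sorted): [5, 10, 21, 27, 31, 38, 43, 50, 56, 70, 78, 85, 107, 116, 127, 133, 140, 155]

Fragment lengths:
  [0,5): 5 bp
  [5,10): 5 bp
  [10,21): 11 bp
  [21,27): 6 bp
  [27,31): 4 bp
  [31,38): 7 bp
  [38,43): 5 bp
  [43,50): 7 bp
  [50,56): 6 bp
  [56,70): 14 bp
  [70,78): 8 bp
  [78,85): 7 bp
  [85,107): 22 bp
  [107,116): 9 bp
  [116,127): 11 bp
  [127,133): 6 bp
  [133,140): 7 bp
  [140,155): 15 bp
  [155,162): 7 bp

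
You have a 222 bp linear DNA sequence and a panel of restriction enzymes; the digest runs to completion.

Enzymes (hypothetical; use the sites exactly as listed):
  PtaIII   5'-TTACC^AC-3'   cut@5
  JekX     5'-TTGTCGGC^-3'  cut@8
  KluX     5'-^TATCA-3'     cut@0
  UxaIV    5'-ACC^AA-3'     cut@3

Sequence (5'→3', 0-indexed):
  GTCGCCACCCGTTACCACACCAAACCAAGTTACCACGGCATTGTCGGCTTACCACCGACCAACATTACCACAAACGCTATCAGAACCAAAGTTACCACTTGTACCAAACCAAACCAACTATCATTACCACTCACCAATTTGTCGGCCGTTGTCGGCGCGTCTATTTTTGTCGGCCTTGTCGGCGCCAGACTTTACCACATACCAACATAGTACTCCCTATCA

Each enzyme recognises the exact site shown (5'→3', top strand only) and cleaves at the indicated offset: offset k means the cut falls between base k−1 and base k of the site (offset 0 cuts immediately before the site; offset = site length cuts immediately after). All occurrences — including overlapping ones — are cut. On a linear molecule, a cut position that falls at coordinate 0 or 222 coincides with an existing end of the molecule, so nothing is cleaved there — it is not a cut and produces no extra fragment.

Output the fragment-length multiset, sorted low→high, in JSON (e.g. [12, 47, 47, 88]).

[3,5,5,5,5,5,5,7,7,7,8,8,9,9,9,9,10,10,10,11,13,14,14,16,18]

Scan for sites:
  PtaIII TTACCAC/5: at [11, 29, 48, 64, 91, 123, 191] ⇒ [16, 34, 53, 69, 96, 128, 196]
  JekX TTGTCGGC/8: at [40, 138, 148, 166, 175] ⇒ [48, 146, 156, 174, 183]
  KluX TATCA/0: at [77, 118, 217] ⇒ [77, 118, 217]
  UxaIV ACCAA/3: at [18, 23, 57, 84, 102, 107, 112, 132, 200] ⇒ [21, 26, 60, 87, 105, 110, 115, 135, 203]

All cut coordinates (distinct, sorted): [16, 21, 26, 34, 48, 53, 60, 69, 77, 87, 96, 105, 110, 115, 118, 128, 135, 146, 156, 174, 183, 196, 203, 217]

Fragment lengths:
  [0,16): 16 bp
  [16,21): 5 bp
  [21,26): 5 bp
  [26,34): 8 bp
  [34,48): 14 bp
  [48,53): 5 bp
  [53,60): 7 bp
  [60,69): 9 bp
  [69,77): 8 bp
  [77,87): 10 bp
  [87,96): 9 bp
  [96,105): 9 bp
  [105,110): 5 bp
  [110,115): 5 bp
  [115,118): 3 bp
  [118,128): 10 bp
  [128,135): 7 bp
  [135,146): 11 bp
  [146,156): 10 bp
  [156,174): 18 bp
  [174,183): 9 bp
  [183,196): 13 bp
  [196,203): 7 bp
  [203,217): 14 bp
  [217,222): 5 bp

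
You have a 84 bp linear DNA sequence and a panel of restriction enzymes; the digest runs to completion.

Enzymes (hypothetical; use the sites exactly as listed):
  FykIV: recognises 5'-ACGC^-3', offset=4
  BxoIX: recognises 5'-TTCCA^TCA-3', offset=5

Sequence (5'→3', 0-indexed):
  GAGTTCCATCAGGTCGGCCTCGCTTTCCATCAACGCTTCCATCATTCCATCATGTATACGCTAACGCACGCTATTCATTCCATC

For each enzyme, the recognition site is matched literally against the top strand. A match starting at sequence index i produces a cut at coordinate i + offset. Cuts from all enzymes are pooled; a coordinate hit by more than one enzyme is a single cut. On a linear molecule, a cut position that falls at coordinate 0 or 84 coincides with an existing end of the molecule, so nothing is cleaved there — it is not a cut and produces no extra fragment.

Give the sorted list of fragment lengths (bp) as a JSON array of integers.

Per-enzyme occurrences:
  FykIV ACGC/4: at [32, 57, 63, 67] ⇒ [36, 61, 67, 71]
  BxoIX TTCCATCA/5: at [3, 24, 36, 44] ⇒ [8, 29, 41, 49]

All cut coordinates (distinct, sorted): [8, 29, 36, 41, 49, 61, 67, 71]

Fragments:
  [0,8): 8 bp
  [8,29): 21 bp
  [29,36): 7 bp
  [36,41): 5 bp
  [41,49): 8 bp
  [49,61): 12 bp
  [61,67): 6 bp
  [67,71): 4 bp
  [71,84): 13 bp

[4,5,6,7,8,8,12,13,21]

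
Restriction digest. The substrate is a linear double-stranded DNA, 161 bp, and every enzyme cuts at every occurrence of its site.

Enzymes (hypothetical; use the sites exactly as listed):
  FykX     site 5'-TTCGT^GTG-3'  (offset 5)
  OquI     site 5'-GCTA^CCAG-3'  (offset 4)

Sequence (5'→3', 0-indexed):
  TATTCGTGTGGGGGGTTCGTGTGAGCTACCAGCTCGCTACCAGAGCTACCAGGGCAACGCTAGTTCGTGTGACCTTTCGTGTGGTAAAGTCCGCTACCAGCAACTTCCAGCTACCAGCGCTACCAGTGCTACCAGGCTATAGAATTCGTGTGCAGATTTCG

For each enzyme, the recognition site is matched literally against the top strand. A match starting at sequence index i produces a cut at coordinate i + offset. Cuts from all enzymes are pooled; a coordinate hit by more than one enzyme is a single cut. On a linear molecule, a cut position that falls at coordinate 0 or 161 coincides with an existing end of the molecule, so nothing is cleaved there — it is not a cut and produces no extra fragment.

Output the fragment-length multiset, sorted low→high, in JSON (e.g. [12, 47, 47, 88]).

Site scan:
  FykX TTCGTGTG/5: at [2, 15, 63, 75, 144] ⇒ [7, 20, 68, 80, 149]
  OquI GCTACCAG/4: at [24, 35, 44, 92, 109, 118, 127] ⇒ [28, 39, 48, 96, 113, 122, 131]

Pooled cuts: [7, 20, 28, 39, 48, 68, 80, 96, 113, 122, 131, 149]

Fragments:
  [0,7): 7 bp
  [7,20): 13 bp
  [20,28): 8 bp
  [28,39): 11 bp
  [39,48): 9 bp
  [48,68): 20 bp
  [68,80): 12 bp
  [80,96): 16 bp
  [96,113): 17 bp
  [113,122): 9 bp
  [122,131): 9 bp
  [131,149): 18 bp
  [149,161): 12 bp

[7,8,9,9,9,11,12,12,13,16,17,18,20]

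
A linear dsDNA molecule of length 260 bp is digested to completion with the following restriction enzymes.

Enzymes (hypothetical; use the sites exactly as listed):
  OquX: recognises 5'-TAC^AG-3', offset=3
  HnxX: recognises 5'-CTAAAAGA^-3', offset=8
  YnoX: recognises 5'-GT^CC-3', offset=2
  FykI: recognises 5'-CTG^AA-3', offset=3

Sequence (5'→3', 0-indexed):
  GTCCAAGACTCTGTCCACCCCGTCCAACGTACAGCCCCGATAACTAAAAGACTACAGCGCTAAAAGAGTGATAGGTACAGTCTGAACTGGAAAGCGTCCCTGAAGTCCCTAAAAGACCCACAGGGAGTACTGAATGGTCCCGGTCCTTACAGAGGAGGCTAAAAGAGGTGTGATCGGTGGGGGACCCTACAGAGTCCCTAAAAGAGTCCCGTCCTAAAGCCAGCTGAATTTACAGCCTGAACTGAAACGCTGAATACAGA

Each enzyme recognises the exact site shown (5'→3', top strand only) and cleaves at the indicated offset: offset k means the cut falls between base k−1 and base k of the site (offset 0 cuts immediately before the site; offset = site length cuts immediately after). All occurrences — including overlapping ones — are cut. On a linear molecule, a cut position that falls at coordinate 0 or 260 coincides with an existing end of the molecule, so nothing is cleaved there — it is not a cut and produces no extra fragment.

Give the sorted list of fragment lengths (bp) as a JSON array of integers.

Scan for sites:
  OquX (TACAG, off=3): starts [29, 52, 75, 147, 187, 230, 254] → cuts [32, 55, 78, 150, 190, 233, 257]
  HnxX (CTAAAAGA, off=8): starts [43, 59, 108, 158, 197] → cuts [51, 67, 116, 166, 205]
  YnoX (GTCC, off=2): starts [0, 12, 21, 95, 104, 136, 142, 193, 205, 210] → cuts [2, 14, 23, 97, 106, 138, 144, 195, 207, 212]
  FykI (CTGAA, off=3): starts [81, 99, 129, 223, 236, 241, 249] → cuts [84, 102, 132, 226, 239, 244, 252]

Pooled cuts: [2, 14, 23, 32, 51, 55, 67, 78, 84, 97, 102, 106, 116, 132, 138, 144, 150, 166, 190, 195, 205, 207, 212, 226, 233, 239, 244, 252, 257]

Fragment lengths:
  [0,2): 2 bp
  [2,14): 12 bp
  [14,23): 9 bp
  [23,32): 9 bp
  [32,51): 19 bp
  [51,55): 4 bp
  [55,67): 12 bp
  [67,78): 11 bp
  [78,84): 6 bp
  [84,97): 13 bp
  [97,102): 5 bp
  [102,106): 4 bp
  [106,116): 10 bp
  [116,132): 16 bp
  [132,138): 6 bp
  [138,144): 6 bp
  [144,150): 6 bp
  [150,166): 16 bp
  [166,190): 24 bp
  [190,195): 5 bp
  [195,205): 10 bp
  [205,207): 2 bp
  [207,212): 5 bp
  [212,226): 14 bp
  [226,233): 7 bp
  [233,239): 6 bp
  [239,244): 5 bp
  [244,252): 8 bp
  [252,257): 5 bp
  [257,260): 3 bp

[2,2,3,4,4,5,5,5,5,5,6,6,6,6,6,7,8,9,9,10,10,11,12,12,13,14,16,16,19,24]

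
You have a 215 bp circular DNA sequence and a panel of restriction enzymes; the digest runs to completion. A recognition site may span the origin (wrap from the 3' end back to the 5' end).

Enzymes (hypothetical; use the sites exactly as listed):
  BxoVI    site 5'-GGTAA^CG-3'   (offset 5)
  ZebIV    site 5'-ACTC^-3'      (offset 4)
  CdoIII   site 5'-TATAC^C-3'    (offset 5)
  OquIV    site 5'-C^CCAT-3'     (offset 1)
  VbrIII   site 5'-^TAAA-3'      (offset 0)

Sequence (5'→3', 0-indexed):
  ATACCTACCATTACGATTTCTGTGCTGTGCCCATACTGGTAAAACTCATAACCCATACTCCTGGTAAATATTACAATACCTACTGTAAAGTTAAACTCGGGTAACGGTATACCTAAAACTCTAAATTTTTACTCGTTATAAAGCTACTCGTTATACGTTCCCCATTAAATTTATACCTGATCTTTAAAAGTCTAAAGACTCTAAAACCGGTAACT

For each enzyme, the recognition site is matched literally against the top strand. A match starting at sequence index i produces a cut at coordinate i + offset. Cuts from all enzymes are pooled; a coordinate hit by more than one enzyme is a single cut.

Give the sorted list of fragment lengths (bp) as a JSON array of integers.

Scan for sites:
  BxoVI GGTAACG/5: at [99] ⇒ [104]
  ZebIV ACTC/4: at [43, 56, 94, 117, 130, 145, 197] ⇒ [47, 60, 98, 121, 134, 149, 201]
  CdoIII TATACC/5: at [107, 171, 214] ⇒ [4, 112, 176]
  OquIV CCCAT/1: at [29, 51, 160] ⇒ [30, 52, 161]
  VbrIII TAAA/0: at [39, 64, 85, 91, 113, 121, 138, 165, 184, 192, 201] ⇒ [39, 64, 85, 91, 113, 121, 138, 165, 184, 192, 201]

All cut coordinates (distinct, sorted): [4, 30, 39, 47, 52, 60, 64, 85, 91, 98, 104, 112, 113, 121, 134, 138, 149, 161, 165, 176, 184, 192, 201]

Fragments:
  4→30: 26 bp
  30→39: 9 bp
  39→47: 8 bp
  47→52: 5 bp
  52→60: 8 bp
  60→64: 4 bp
  64→85: 21 bp
  85→91: 6 bp
  91→98: 7 bp
  98→104: 6 bp
  104→112: 8 bp
  112→113: 1 bp
  113→121: 8 bp
  121→134: 13 bp
  134→138: 4 bp
  138→149: 11 bp
  149→161: 12 bp
  161→165: 4 bp
  165→176: 11 bp
  176→184: 8 bp
  184→192: 8 bp
  192→201: 9 bp
  201→4 (wrap): 215-201+4 = 18 bp

[1,4,4,4,5,6,6,7,8,8,8,8,8,8,9,9,11,11,12,13,18,21,26]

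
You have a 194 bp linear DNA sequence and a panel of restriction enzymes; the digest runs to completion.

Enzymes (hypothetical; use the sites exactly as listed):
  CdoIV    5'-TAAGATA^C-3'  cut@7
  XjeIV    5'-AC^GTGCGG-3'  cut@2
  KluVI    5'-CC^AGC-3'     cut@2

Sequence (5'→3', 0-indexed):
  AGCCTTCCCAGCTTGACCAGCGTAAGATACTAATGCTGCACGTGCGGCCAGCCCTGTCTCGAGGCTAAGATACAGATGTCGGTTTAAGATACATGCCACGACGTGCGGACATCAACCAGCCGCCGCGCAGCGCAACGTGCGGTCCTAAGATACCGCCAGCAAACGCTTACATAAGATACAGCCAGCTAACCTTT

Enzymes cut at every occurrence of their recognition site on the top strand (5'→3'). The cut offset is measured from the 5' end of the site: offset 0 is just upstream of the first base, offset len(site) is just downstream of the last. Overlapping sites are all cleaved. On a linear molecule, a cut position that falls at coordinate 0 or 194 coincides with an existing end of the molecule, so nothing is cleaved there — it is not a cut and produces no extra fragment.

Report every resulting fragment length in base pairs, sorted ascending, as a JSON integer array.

Site scan:
  CdoIV TAAGATAC/7: at [22, 65, 84, 145, 171] ⇒ [29, 72, 91, 152, 178]
  XjeIV ACGTGCGG/2: at [39, 100, 134] ⇒ [41, 102, 136]
  KluVI CCAGC/2: at [7, 16, 47, 115, 155, 181] ⇒ [9, 18, 49, 117, 157, 183]

All cut coordinates (distinct, sorted): [9, 18, 29, 41, 49, 72, 91, 102, 117, 136, 152, 157, 178, 183]

Fragment lengths:
  [0,9): 9 bp
  [9,18): 9 bp
  [18,29): 11 bp
  [29,41): 12 bp
  [41,49): 8 bp
  [49,72): 23 bp
  [72,91): 19 bp
  [91,102): 11 bp
  [102,117): 15 bp
  [117,136): 19 bp
  [136,152): 16 bp
  [152,157): 5 bp
  [157,178): 21 bp
  [178,183): 5 bp
  [183,194): 11 bp

[5,5,8,9,9,11,11,11,12,15,16,19,19,21,23]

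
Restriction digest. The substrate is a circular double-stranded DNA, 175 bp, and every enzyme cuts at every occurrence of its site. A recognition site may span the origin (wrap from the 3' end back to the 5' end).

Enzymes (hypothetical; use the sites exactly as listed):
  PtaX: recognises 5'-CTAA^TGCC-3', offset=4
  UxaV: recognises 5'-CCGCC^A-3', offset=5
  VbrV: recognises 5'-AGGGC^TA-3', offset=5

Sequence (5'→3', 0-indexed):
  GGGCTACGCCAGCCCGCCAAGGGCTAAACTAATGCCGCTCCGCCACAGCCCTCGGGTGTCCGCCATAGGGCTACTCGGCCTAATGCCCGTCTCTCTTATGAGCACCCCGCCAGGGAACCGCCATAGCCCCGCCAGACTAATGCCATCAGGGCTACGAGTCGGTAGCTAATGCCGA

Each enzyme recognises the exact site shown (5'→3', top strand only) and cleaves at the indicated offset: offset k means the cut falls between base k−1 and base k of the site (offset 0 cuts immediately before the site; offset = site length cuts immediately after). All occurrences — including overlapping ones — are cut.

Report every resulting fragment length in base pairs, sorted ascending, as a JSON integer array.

[6,7,7,8,10,11,11,12,12,12,14,17,20,28]

Per-enzyme occurrences:
  PtaX CTAATGCC/4: at [28, 79, 136, 165] ⇒ [32, 83, 140, 169]
  UxaV CCGCCA/5: at [13, 39, 59, 106, 117, 128] ⇒ [18, 44, 64, 111, 122, 133]
  VbrV AGGGCTA/5: at [19, 66, 147, 174] ⇒ [4, 24, 71, 152]

All cut coordinates (distinct, sorted): [4, 18, 24, 32, 44, 64, 71, 83, 111, 122, 133, 140, 152, 169]

Fragments:
  4→18: 14 bp
  18→24: 6 bp
  24→32: 8 bp
  32→44: 12 bp
  44→64: 20 bp
  64→71: 7 bp
  71→83: 12 bp
  83→111: 28 bp
  111→122: 11 bp
  122→133: 11 bp
  133→140: 7 bp
  140→152: 12 bp
  152→169: 17 bp
  169→4 (wrap): 175-169+4 = 10 bp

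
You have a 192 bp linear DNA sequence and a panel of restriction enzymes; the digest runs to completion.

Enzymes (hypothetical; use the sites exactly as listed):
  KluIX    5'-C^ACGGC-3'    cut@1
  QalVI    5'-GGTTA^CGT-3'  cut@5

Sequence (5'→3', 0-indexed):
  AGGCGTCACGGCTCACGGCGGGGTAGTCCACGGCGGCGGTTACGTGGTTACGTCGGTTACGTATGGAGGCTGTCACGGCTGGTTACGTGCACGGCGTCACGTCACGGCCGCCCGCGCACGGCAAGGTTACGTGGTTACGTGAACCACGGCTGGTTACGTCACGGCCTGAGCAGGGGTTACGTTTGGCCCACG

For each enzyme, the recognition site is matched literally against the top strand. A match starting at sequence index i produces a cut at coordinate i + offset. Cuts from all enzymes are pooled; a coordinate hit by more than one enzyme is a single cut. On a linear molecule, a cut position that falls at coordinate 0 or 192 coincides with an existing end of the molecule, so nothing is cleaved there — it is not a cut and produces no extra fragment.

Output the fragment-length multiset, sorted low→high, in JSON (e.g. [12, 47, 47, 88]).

[4,5,7,7,8,8,8,9,11,11,12,13,13,13,14,15,15,19]

Scan for sites:
  KluIX CACGGC/1: at [6, 13, 28, 73, 89, 102, 116, 144, 159] ⇒ [7, 14, 29, 74, 90, 103, 117, 145, 160]
  QalVI GGTTACGT/5: at [37, 45, 54, 80, 124, 132, 151, 174] ⇒ [42, 50, 59, 85, 129, 137, 156, 179]

Pooled cuts: [7, 14, 29, 42, 50, 59, 74, 85, 90, 103, 117, 129, 137, 145, 156, 160, 179]

Fragments:
  [0,7): 7 bp
  [7,14): 7 bp
  [14,29): 15 bp
  [29,42): 13 bp
  [42,50): 8 bp
  [50,59): 9 bp
  [59,74): 15 bp
  [74,85): 11 bp
  [85,90): 5 bp
  [90,103): 13 bp
  [103,117): 14 bp
  [117,129): 12 bp
  [129,137): 8 bp
  [137,145): 8 bp
  [145,156): 11 bp
  [156,160): 4 bp
  [160,179): 19 bp
  [179,192): 13 bp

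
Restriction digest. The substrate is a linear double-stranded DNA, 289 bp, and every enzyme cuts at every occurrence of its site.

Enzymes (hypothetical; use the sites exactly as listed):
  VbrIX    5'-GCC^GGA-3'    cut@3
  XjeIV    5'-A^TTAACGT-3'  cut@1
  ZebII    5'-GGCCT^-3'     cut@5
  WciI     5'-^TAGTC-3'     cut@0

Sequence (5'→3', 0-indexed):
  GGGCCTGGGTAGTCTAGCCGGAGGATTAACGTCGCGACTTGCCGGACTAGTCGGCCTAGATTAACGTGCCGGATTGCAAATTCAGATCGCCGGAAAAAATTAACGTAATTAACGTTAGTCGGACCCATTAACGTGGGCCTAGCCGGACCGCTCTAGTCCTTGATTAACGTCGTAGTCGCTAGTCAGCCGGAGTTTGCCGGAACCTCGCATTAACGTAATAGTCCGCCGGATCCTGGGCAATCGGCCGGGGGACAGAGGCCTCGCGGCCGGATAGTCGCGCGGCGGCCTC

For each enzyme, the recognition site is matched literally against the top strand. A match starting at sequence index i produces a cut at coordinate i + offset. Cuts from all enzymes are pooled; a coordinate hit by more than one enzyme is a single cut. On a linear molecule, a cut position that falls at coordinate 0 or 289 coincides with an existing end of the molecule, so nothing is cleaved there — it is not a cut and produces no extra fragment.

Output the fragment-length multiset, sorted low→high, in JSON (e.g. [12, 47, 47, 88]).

Scan for sites:
  VbrIX (GCCGGA, off=3): starts [16, 40, 67, 88, 141, 185, 195, 224, 265] → cuts [19, 43, 70, 91, 144, 188, 198, 227, 268]
  XjeIV (ATTAACGT, off=1): starts [24, 59, 98, 107, 126, 162, 208] → cuts [25, 60, 99, 108, 127, 163, 209]
  ZebII (GGCCT, off=5): starts [1, 52, 135, 256, 283] → cuts [6, 57, 140, 261, 288]
  WciI (TAGTC, off=0): starts [9, 47, 115, 153, 172, 179, 218, 271] → cuts [9, 47, 115, 153, 172, 179, 218, 271]

All cut coordinates (distinct, sorted): [6, 9, 19, 25, 43, 47, 57, 60, 70, 91, 99, 108, 115, 127, 140, 144, 153, 163, 172, 179, 188, 198, 209, 218, 227, 261, 268, 271, 288]

Fragments:
  [0,6): 6 bp
  [6,9): 3 bp
  [9,19): 10 bp
  [19,25): 6 bp
  [25,43): 18 bp
  [43,47): 4 bp
  [47,57): 10 bp
  [57,60): 3 bp
  [60,70): 10 bp
  [70,91): 21 bp
  [91,99): 8 bp
  [99,108): 9 bp
  [108,115): 7 bp
  [115,127): 12 bp
  [127,140): 13 bp
  [140,144): 4 bp
  [144,153): 9 bp
  [153,163): 10 bp
  [163,172): 9 bp
  [172,179): 7 bp
  [179,188): 9 bp
  [188,198): 10 bp
  [198,209): 11 bp
  [209,218): 9 bp
  [218,227): 9 bp
  [227,261): 34 bp
  [261,268): 7 bp
  [268,271): 3 bp
  [271,288): 17 bp
  [288,289): 1 bp

[1,3,3,3,4,4,6,6,7,7,7,8,9,9,9,9,9,9,10,10,10,10,10,11,12,13,17,18,21,34]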